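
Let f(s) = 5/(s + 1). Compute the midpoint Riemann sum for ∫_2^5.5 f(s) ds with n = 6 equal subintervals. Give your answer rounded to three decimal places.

Δs = (5.5 − 2)/6 = 7/12.
Midpoints: 55/24, 2.875, 83/24, 97/24, 4.625, 125/24.
f(55/24) = 120/79, f(2.875) = 40/31, f(83/24) = 120/107, f(97/24) = 120/121, f(4.625) = 8/9, f(125/24) = 120/149.
Sum = Δs · [f(55/24) + f(2.875) + f(83/24) + ...].
Sum ≈ 3.860.

3.860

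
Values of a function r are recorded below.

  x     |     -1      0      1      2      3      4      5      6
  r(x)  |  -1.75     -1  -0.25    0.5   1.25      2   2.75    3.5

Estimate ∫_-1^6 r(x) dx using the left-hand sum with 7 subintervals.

Δx = 1.
Sum = 1·[(-1.75) + (-1) + (-0.25) + 0.5 + 1.25 + 2 + 2.75] = 3.5.

3.5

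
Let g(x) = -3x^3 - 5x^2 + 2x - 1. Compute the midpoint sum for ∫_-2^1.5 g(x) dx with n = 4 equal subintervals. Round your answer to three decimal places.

-15.391

Δx = (1.5 − (-2))/4 = 0.875.
Midpoints: -1.5625, -0.6875, 0.1875, 1.0625.
g(-1.5625) = -20021/4096, g(-0.6875) = -15415/4096, g(0.1875) = -3361/4096, g(1.0625) = -33251/4096.
Sum = Δx · [g(-1.5625) + g(-0.6875) + g(0.1875) + g(1.0625)].
Sum ≈ -15.391.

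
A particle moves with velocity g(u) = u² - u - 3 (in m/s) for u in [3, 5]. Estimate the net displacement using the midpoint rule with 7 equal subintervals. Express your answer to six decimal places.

Δu = (5 − 3)/7 = 2/7.
Midpoints: 22/7, 24/7, 26/7, 4, 30/7, 32/7, 34/7.
g(22/7) = 183/49, g(24/7) = 261/49, g(26/7) = 347/49, g(4) = 9, g(30/7) = 543/49, g(32/7) = 653/49, g(34/7) = 771/49.
Sum = Δu · [g(22/7) + g(24/7) + g(26/7) + ...].
Sum ≈ 18.653061.

18.653061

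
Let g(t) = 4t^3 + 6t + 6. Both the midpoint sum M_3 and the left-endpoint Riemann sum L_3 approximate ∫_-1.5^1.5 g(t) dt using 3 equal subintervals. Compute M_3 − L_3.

M_3 = 18.
L_3 = -4.5.
M_3 − L_3 = 22.5.

22.5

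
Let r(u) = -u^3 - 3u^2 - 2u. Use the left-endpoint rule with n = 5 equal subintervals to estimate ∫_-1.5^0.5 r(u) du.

Δu = (0.5 − (-1.5))/5 = 0.4.
Left endpoints: -1.5, -1.1, -0.7, -0.3, 0.1.
r(-1.5) = -0.375, r(-1.1) = -0.099, r(-0.7) = 0.273, r(-0.3) = 0.357, r(0.1) = -0.231.
Sum = Δu · [r(-1.5) + r(-1.1) + r(-0.7) + r(-0.3) + r(0.1)].
Sum = -0.03.

-0.03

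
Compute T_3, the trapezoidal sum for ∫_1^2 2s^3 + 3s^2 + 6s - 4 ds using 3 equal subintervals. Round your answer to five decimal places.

19.72222

Δs = (2 − 1)/3 = 1/3.
f(1) = 7, f(4/3) = 380/27, f(5/3) = 637/27, f(2) = 36.
T_3 = (Δs/2)·[f(s_0) + 2f(s_1) + 2f(s_2) + f(s_3)].
Sum ≈ 19.72222.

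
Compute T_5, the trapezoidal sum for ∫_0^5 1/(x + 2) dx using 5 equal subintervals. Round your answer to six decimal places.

Δx = (5 − 0)/5 = 1.
f(0) = 0.5, f(1) = 1/3, f(2) = 0.25, f(3) = 0.2, f(4) = 1/6, f(5) = 1/7.
T_5 = (Δx/2)·[f(x_0) + 2f(x_1) + ... + 2f(x_{4}) + f(x_5)].
Sum ≈ 1.271429.

1.271429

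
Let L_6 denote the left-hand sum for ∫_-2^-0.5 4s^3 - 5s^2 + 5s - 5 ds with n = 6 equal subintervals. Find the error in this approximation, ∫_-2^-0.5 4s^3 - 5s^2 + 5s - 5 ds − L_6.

7.53125

Exact integral: ∫_-2^-0.5 f(s) ds = -45.9375.
L_6 = -53.46875.
Error = -45.9375 − (-53.46875) = 7.53125.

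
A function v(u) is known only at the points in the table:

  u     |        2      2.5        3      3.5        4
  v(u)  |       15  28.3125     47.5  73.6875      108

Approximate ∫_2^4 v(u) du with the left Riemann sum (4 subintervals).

82.25

Δu = 0.5.
Sum = 0.5·[15 + 28.3125 + 47.5 + 73.6875] = 82.25.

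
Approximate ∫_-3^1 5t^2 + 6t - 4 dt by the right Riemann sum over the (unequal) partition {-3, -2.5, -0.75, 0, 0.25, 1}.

Subinterval widths: 0.5, 1.75, 0.75, 0.25, 0.75.
Right endpoints: -2.5, -0.75, 0, 0.25, 1.
f(-2.5) = 12.25, f(-0.75) = -5.6875, f(0) = -4, f(0.25) = -2.1875, f(1) = 7.
Sum = Σ Δt_i · f(t_i).
Sum = -2.125.

-2.125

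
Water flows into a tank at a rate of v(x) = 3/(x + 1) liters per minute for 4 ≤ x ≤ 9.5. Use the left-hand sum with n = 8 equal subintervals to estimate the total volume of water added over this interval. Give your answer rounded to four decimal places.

Δx = (9.5 − 4)/8 = 0.6875.
Left endpoints: 4, 4.6875, 5.375, 6.0625, 6.75, 7.4375, 8.125, 8.8125.
v(4) = 0.6, v(4.6875) = 48/91, v(5.375) = 8/17, v(6.0625) = 48/113, v(6.75) = 12/31, v(7.4375) = 16/45, v(8.125) = 24/73, v(8.8125) = 48/157.
Sum = Δx · [v(4) + v(4.6875) + v(5.375) + ...].
Sum ≈ 2.3375.

2.3375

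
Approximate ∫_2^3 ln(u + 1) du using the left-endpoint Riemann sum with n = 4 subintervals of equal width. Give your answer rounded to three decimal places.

1.213

Δu = (3 − 2)/4 = 0.25.
Left endpoints: 2, 2.25, 2.5, 2.75.
f(2) ≈ 1.099, f(2.25) ≈ 1.179, f(2.5) ≈ 1.253, f(2.75) ≈ 1.322.
Sum = Δu · [f(2) + f(2.25) + f(2.5) + f(2.75)].
Sum ≈ 1.213.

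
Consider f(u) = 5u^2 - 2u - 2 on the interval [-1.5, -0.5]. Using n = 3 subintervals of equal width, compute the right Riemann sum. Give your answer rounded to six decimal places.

3.509259

Δu = (-0.5 − (-1.5))/3 = 1/3.
Right endpoints: -7/6, -5/6, -0.5.
f(-7/6) = 257/36, f(-5/6) = 113/36, f(-0.5) = 0.25.
Sum = Δu · [f(-7/6) + f(-5/6) + f(-0.5)].
Sum ≈ 3.509259.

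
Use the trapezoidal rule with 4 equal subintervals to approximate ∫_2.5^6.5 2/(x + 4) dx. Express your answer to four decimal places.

Δx = (6.5 − 2.5)/4 = 1.
f(2.5) = 4/13, f(3.5) = 4/15, f(4.5) = 4/17, f(5.5) = 4/19, f(6.5) = 4/21.
T_4 = (Δx/2)·[f(x_0) + 2f(x_1) + 2f(x_2) + 2f(x_3) + f(x_4)].
Sum ≈ 0.9616.

0.9616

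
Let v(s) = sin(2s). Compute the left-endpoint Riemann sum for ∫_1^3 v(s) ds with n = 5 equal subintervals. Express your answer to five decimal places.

Δs = (3 − 1)/5 = 0.4.
Left endpoints: 1, 1.4, 1.8, 2.2, 2.6.
v(1) ≈ 0.90930, v(1.4) ≈ 0.33499, v(1.8) ≈ -0.44252, v(2.2) ≈ -0.95160, v(2.6) ≈ -0.88345.
Sum = Δs · [v(1) + v(1.4) + v(1.8) + v(2.2) + v(2.6)].
Sum ≈ -0.41332.

-0.41332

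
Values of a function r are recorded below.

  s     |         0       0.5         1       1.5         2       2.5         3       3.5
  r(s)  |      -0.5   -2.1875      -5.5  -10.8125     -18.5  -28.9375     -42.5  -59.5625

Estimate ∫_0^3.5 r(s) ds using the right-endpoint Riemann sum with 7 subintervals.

-84

Δs = 0.5.
Sum = 0.5·[(-2.1875) + (-5.5) + (-10.8125) + (-18.5) + (-28.9375) + (-42.5) + (-59.5625)] = -84.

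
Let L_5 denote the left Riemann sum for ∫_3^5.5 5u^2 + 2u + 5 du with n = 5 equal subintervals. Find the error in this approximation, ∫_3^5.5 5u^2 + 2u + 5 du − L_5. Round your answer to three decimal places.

27.292

Exact integral: ∫_3^5.5 f(u) du ≈ 266.04167.
L_5 = 238.75.
Error ≈ 266.04167 − 238.75 ≈ 27.292.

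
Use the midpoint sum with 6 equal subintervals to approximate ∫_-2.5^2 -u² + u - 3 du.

-22.2890625

Δu = (2 − (-2.5))/6 = 0.75.
Midpoints: -2.125, -1.375, -0.625, 0.125, 0.875, 1.625.
f(-2.125) = -9.640625, f(-1.375) = -6.265625, f(-0.625) = -4.015625, f(0.125) = -2.890625, f(0.875) = -2.890625, f(1.625) = -4.015625.
Sum = Δu · [f(-2.125) + f(-1.375) + f(-0.625) + ...].
Sum = -22.2890625.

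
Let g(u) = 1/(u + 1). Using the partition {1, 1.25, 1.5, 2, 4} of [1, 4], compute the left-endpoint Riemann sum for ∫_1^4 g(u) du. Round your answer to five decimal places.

Subinterval widths: 0.25, 0.25, 0.5, 2.
Left endpoints: 1, 1.25, 1.5, 2.
g(1) = 0.5, g(1.25) = 4/9, g(1.5) = 0.4, g(2) = 1/3.
Sum = Σ Δu_i · g(u_i).
Sum ≈ 1.10278.

1.10278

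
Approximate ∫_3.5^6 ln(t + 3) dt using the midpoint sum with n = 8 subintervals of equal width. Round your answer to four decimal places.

5.1085

Δt = (6 − 3.5)/8 = 0.3125.
Midpoints: 3.65625, 3.96875, 4.28125, 4.59375, 4.90625, 5.21875, 5.53125, 5.84375.
f(3.65625) ≈ 1.8956, f(3.96875) ≈ 1.9414, f(4.28125) ≈ 1.9853, f(4.59375) ≈ 2.0273, f(4.90625) ≈ 2.0677, f(5.21875) ≈ 2.1064, f(5.53125) ≈ 2.1437, f(5.84375) ≈ 2.1797.
Sum = Δt · [f(3.65625) + f(3.96875) + f(4.28125) + ...].
Sum ≈ 5.1085.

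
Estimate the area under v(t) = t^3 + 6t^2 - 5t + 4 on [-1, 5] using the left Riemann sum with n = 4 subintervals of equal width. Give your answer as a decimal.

219

Δt = (5 − (-1))/4 = 1.5.
Left endpoints: -1, 0.5, 2, 3.5.
v(-1) = 14, v(0.5) = 3.125, v(2) = 26, v(3.5) = 102.875.
Sum = Δt · [v(-1) + v(0.5) + v(2) + v(3.5)].
Sum = 219.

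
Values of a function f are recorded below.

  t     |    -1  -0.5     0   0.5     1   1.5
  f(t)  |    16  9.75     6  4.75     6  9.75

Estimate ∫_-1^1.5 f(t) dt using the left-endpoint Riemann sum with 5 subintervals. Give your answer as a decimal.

21.25

Δt = 0.5.
Sum = 0.5·[16 + 9.75 + 6 + 4.75 + 6] = 21.25.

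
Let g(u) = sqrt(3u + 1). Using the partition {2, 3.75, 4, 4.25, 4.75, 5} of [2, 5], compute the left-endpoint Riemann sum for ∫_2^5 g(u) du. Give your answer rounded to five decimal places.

9.23678

Subinterval widths: 1.75, 0.25, 0.25, 0.5, 0.25.
Left endpoints: 2, 3.75, 4, 4.25, 4.75.
g(2) ≈ 2.64575, g(3.75) ≈ 3.50000, g(4) ≈ 3.60555, g(4.25) ≈ 3.70810, g(4.75) ≈ 3.90512.
Sum = Σ Δu_i · g(u_i).
Sum ≈ 9.23678.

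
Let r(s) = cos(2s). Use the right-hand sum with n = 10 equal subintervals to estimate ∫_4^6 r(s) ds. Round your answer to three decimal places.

Δs = (6 − 4)/10 = 0.2.
Right endpoints: 4.2, 4.4, 4.6, 4.8, 5, 5.2, 5.4, 5.6, 5.8, 6.
r(4.2) ≈ -0.519, r(4.4) ≈ -0.811, r(4.6) ≈ -0.975, r(4.8) ≈ -0.985, r(5) ≈ -0.839, r(5.2) ≈ -0.561, r(5.4) ≈ -0.194, r(5.6) ≈ 0.203, r(5.8) ≈ 0.568, r(6) ≈ 0.844.
Sum = Δs · [r(4.2) + r(4.4) + r(4.6) + ...].
Sum ≈ -0.654.

-0.654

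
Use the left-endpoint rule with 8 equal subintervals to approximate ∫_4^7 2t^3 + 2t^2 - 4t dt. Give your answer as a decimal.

1080.2109375

Δt = (7 − 4)/8 = 0.375.
Left endpoints: 4, 4.375, 4.75, 5.125, 5.5, 5.875, 6.25, 6.625.
f(4) = 144, f(4.375) = 188.26171875, f(4.75) = 240.46875, f(5.125) = 301.25390625, f(5.5) = 371.25, f(5.875) = 451.08984375, f(6.25) = 541.40625, f(6.625) = 642.83203125.
Sum = Δt · [f(4) + f(4.375) + f(4.75) + ...].
Sum = 1080.2109375.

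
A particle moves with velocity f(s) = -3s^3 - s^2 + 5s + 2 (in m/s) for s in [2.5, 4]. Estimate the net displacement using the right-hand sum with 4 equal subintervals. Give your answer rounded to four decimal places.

-180.1494

Δs = (4 − 2.5)/4 = 0.375.
Right endpoints: 2.875, 3.25, 3.625, 4.
f(2.875) = -32349/512, f(3.25) = -95.296875, f(3.625) = -69591/512, f(4) = -186.
Sum = Δs · [f(2.875) + f(3.25) + f(3.625) + f(4)].
Sum ≈ -180.1494.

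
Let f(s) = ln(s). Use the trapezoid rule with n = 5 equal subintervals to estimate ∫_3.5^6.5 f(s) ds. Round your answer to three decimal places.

Δs = (6.5 − 3.5)/5 = 0.6.
f(3.5) ≈ 1.253, f(4.1) ≈ 1.411, f(4.7) ≈ 1.548, f(5.3) ≈ 1.668, f(5.9) ≈ 1.775, f(6.5) ≈ 1.872.
T_5 = (Δs/2)·[f(s_0) + 2f(s_1) + ... + 2f(s_{4}) + f(s_5)].
Sum ≈ 4.778.

4.778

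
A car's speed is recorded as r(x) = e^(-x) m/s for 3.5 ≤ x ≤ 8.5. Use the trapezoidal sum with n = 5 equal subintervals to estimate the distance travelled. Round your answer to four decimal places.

Δx = (8.5 − 3.5)/5 = 1.
r(3.5) ≈ 0.0302, r(4.5) ≈ 0.0111, r(5.5) ≈ 0.0041, r(6.5) ≈ 0.0015, r(7.5) ≈ 0.0006, r(8.5) ≈ 0.0002.
T_5 = (Δx/2)·[r(x_0) + 2r(x_1) + ... + 2r(x_{4}) + r(x_5)].
Sum ≈ 0.0325.

0.0325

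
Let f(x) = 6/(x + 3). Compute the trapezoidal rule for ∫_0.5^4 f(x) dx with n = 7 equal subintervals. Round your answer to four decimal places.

4.1665

Δx = (4 − 0.5)/7 = 0.5.
f(0.5) = 12/7, f(1) = 1.5, f(1.5) = 4/3, f(2) = 1.2, f(2.5) = 12/11, f(3) = 1, f(3.5) = 12/13, f(4) = 6/7.
T_7 = (Δx/2)·[f(x_0) + 2f(x_1) + ... + 2f(x_{6}) + f(x_7)].
Sum ≈ 4.1665.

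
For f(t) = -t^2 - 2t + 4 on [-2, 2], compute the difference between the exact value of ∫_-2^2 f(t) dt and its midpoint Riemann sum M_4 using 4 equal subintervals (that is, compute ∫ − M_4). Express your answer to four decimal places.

Exact integral: ∫_-2^2 f(t) dt ≈ 10.666667.
M_4 = 11.
Error ≈ 10.666667 − 11 ≈ -0.3333.

-0.3333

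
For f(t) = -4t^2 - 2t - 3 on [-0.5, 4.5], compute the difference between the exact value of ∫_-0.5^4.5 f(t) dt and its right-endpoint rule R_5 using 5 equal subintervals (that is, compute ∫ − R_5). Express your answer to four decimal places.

Exact integral: ∫_-0.5^4.5 f(t) dt ≈ -156.666667.
R_5 = -205.
Error ≈ -156.666667 − (-205) ≈ 48.3333.

48.3333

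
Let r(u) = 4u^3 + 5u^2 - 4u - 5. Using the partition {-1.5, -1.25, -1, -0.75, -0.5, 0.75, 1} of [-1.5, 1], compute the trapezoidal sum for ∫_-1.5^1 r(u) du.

-4.6875

Subinterval widths: 0.25, 0.25, 0.25, 0.25, 1.25, 0.25.
r(-1.5) = -1.25, r(-1.25) = 0, r(-1) = 0, r(-0.75) = -0.875, r(-0.5) = -2.25, r(0.75) = -3.5, r(1) = 0.
On each subinterval the trapezoid contributes (Δu_i/2)·[r(u_{i-1}) + r(u_i)].
Sum = -4.6875.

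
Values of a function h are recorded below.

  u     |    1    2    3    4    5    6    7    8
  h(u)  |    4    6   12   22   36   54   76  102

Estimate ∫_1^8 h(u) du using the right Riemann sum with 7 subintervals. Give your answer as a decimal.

308

Δu = 1.
Sum = 1·[6 + 12 + 22 + 36 + 54 + 76 + 102] = 308.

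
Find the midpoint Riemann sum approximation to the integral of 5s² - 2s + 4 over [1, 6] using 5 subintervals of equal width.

Δs = (6 − 1)/5 = 1.
Midpoints: 1.5, 2.5, 3.5, 4.5, 5.5.
f(1.5) = 12.25, f(2.5) = 30.25, f(3.5) = 58.25, f(4.5) = 96.25, f(5.5) = 144.25.
Sum = Δs · [f(1.5) + f(2.5) + f(3.5) + f(4.5) + f(5.5)].
Sum = 341.25.

341.25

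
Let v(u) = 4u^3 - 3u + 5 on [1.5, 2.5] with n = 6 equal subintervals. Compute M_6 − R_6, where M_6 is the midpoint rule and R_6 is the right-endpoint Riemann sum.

-4

M_6 ≈ 32.944444.
R_6 ≈ 36.944444.
M_6 − R_6 = -4.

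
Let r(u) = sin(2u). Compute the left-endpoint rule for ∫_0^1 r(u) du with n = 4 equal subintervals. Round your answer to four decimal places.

Δu = (1 − 0)/4 = 0.25.
Left endpoints: 0, 0.25, 0.5, 0.75.
r(0) ≈ 0.0000, r(0.25) ≈ 0.4794, r(0.5) ≈ 0.8415, r(0.75) ≈ 0.9975.
Sum = Δu · [r(0) + r(0.25) + r(0.5) + r(0.75)].
Sum ≈ 0.5796.

0.5796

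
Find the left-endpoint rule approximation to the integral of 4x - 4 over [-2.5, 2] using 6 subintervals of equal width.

-29.25

Δx = (2 − (-2.5))/6 = 0.75.
Left endpoints: -2.5, -1.75, -1, -0.25, 0.5, 1.25.
f(-2.5) = -14, f(-1.75) = -11, f(-1) = -8, f(-0.25) = -5, f(0.5) = -2, f(1.25) = 1.
Sum = Δx · [f(-2.5) + f(-1.75) + f(-1) + ...].
Sum = -29.25.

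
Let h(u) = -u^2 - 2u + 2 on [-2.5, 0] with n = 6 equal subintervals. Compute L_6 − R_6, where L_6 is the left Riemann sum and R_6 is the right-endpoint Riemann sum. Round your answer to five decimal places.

-0.52083

L_6 ≈ 5.7089120.
R_6 ≈ 6.2297454.
L_6 − R_6 ≈ -0.52083.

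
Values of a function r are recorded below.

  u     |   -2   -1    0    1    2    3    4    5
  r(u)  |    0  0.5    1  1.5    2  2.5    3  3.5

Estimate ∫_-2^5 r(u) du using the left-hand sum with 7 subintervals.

10.5

Δu = 1.
Sum = 1·[0 + 0.5 + 1 + 1.5 + 2 + 2.5 + 3] = 10.5.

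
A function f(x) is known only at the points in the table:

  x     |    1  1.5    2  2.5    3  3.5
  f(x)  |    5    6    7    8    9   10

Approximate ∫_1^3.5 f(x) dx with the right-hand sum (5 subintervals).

Δx = 0.5.
Sum = 0.5·[6 + 7 + 8 + 9 + 10] = 20.

20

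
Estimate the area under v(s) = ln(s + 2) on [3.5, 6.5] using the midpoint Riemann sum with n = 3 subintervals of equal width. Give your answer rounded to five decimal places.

5.81711

Δs = (6.5 − 3.5)/3 = 1.
Midpoints: 4, 5, 6.
v(4) ≈ 1.79176, v(5) ≈ 1.94591, v(6) ≈ 2.07944.
Sum = Δs · [v(4) + v(5) + v(6)].
Sum ≈ 5.81711.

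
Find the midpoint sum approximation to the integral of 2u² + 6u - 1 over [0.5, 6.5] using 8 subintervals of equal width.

Δu = (6.5 − 0.5)/8 = 0.75.
Midpoints: 0.875, 1.625, 2.375, 3.125, 3.875, 4.625, 5.375, 6.125.
f(0.875) = 5.78125, f(1.625) = 14.03125, f(2.375) = 24.53125, f(3.125) = 37.28125, f(3.875) = 52.28125, f(4.625) = 69.53125, f(5.375) = 89.03125, f(6.125) = 110.78125.
Sum = Δu · [f(0.875) + f(1.625) + f(2.375) + ...].
Sum = 302.4375.

302.4375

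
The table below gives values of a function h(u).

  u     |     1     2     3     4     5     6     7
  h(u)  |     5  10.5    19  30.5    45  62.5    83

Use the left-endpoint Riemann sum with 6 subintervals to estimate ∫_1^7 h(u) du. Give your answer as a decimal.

Δu = 1.
Sum = 1·[5 + 10.5 + 19 + 30.5 + 45 + 62.5] = 172.5.

172.5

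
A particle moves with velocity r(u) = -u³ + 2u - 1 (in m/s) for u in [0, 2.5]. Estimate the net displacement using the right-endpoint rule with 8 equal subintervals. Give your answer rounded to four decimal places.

-7.8284

Δu = (2.5 − 0)/8 = 0.3125.
Right endpoints: 0.3125, 0.625, 0.9375, 1.25, 1.5625, 1.875, 2.1875, 2.5.
r(0.3125) = -1661/4096, r(0.625) = 3/512, r(0.9375) = 209/4096, r(1.25) = -0.453125, r(1.5625) = -6921/4096, r(1.875) = -1967/512, r(2.1875) = -29051/4096, r(2.5) = -11.625.
Sum = Δu · [r(0.3125) + r(0.625) + r(0.9375) + ...].
Sum ≈ -7.8284.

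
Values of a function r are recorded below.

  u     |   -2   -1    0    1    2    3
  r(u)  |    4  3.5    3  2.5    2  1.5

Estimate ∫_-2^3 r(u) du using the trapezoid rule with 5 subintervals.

13.75

Δu = 1.
T_5 = (1/2)·[4 + 2·3.5 + 2·3 + 2·2.5 + 2·2 + 1.5] = 13.75.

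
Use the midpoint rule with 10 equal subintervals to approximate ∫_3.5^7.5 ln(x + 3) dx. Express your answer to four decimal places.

Δx = (7.5 − 3.5)/10 = 0.4.
Midpoints: 3.7, 4.1, 4.5, 4.9, 5.3, 5.7, 6.1, 6.5, 6.9, 7.3.
f(3.7) ≈ 1.9021, f(4.1) ≈ 1.9601, f(4.5) ≈ 2.0149, f(4.9) ≈ 2.0669, f(5.3) ≈ 2.1163, f(5.7) ≈ 2.1633, f(6.1) ≈ 2.2083, f(6.5) ≈ 2.2513, f(6.9) ≈ 2.2925, f(7.3) ≈ 2.3321.
Sum = Δx · [f(3.7) + f(4.1) + f(4.5) + ...].
Sum ≈ 8.5231.

8.5231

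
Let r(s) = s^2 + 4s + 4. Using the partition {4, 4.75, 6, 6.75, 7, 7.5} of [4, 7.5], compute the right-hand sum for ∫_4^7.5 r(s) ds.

Subinterval widths: 0.75, 1.25, 0.75, 0.25, 0.5.
Right endpoints: 4.75, 6, 6.75, 7, 7.5.
r(4.75) = 45.5625, r(6) = 64, r(6.75) = 76.5625, r(7) = 81, r(7.5) = 90.25.
Sum = Σ Δs_i · r(s_i).
Sum = 236.96875.

236.96875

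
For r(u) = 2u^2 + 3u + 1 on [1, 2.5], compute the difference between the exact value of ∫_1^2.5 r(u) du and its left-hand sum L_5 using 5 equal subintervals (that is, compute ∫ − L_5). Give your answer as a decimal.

2.205

Exact integral: ∫_1^2.5 r(u) du = 19.125.
L_5 = 16.92.
Error = 19.125 − 16.92 = 2.205.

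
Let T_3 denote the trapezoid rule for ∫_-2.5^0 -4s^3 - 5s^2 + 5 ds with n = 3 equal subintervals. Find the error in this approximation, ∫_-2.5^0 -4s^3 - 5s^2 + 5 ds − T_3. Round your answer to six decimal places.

Exact integral: ∫_-2.5^0 f(s) ds ≈ 25.52083333.
T_3 ≈ 28.41435185.
Error ≈ 25.52083333 − 28.41435185 ≈ -2.893519.

-2.893519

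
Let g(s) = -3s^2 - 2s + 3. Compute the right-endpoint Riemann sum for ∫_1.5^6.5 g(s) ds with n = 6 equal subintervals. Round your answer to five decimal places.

Δs = (6.5 − 1.5)/6 = 5/6.
Right endpoints: 7/3, 19/6, 4, 29/6, 17/3, 6.5.
g(7/3) = -18, g(19/6) = -401/12, g(4) = -53, g(29/6) = -76.75, g(17/3) = -314/3, g(6.5) = -136.75.
Sum = Δs · [g(7/3) + g(19/6) + g(4) + ...].
Sum ≈ -352.15278.

-352.15278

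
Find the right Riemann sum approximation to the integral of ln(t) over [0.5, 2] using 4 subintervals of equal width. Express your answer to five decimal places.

0.47560

Δt = (2 − 0.5)/4 = 0.375.
Right endpoints: 0.875, 1.25, 1.625, 2.
f(0.875) ≈ -0.13353, f(1.25) ≈ 0.22314, f(1.625) ≈ 0.48551, f(2) ≈ 0.69315.
Sum = Δt · [f(0.875) + f(1.25) + f(1.625) + f(2)].
Sum ≈ 0.47560.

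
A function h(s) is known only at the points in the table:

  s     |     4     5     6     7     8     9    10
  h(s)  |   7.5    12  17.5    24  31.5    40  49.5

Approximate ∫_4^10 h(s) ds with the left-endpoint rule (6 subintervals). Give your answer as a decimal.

132.5

Δs = 1.
Sum = 1·[7.5 + 12 + 17.5 + 24 + 31.5 + 40] = 132.5.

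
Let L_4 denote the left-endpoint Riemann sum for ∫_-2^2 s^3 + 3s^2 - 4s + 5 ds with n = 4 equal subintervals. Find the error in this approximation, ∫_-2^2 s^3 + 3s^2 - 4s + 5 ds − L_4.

-2

Exact integral: ∫_-2^2 f(s) ds = 36.
L_4 = 38.
Error = 36 − 38 = -2.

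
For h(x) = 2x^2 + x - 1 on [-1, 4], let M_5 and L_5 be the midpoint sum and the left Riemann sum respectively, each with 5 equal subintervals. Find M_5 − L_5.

M_5 = 45.
L_5 = 30.
M_5 − L_5 = 15.

15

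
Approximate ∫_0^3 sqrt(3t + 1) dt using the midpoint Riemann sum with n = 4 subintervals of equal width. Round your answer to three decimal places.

6.827

Δt = (3 − 0)/4 = 0.75.
Midpoints: 0.375, 1.125, 1.875, 2.625.
f(0.375) ≈ 1.458, f(1.125) ≈ 2.092, f(1.875) ≈ 2.574, f(2.625) ≈ 2.979.
Sum = Δt · [f(0.375) + f(1.125) + f(1.875) + f(2.625)].
Sum ≈ 6.827.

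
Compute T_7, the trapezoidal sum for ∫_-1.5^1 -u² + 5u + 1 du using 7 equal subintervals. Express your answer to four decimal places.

-2.1365

Δu = (1 − (-1.5))/7 = 5/14.
f(-1.5) = -8.75, f(-8/7) = -295/49, f(-11/14) = -695/196, f(-3/7) = -65/49, f(-1/14) = 125/196, f(2/7) = 115/49, f(9/14) = 745/196, f(1) = 5.
T_7 = (Δu/2)·[f(u_0) + 2f(u_1) + ... + 2f(u_{6}) + f(u_7)].
Sum ≈ -2.1365.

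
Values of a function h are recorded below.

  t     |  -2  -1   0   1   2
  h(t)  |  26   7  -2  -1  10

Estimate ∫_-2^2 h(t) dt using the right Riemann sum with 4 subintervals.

14

Δt = 1.
Sum = 1·[7 + (-2) + (-1) + 10] = 14.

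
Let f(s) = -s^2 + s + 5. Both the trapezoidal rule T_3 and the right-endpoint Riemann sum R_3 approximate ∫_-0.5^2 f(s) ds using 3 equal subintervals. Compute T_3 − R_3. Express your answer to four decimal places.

T_3 ≈ 11.377315.
R_3 ≈ 10.856481.
T_3 − R_3 ≈ 0.5208.

0.5208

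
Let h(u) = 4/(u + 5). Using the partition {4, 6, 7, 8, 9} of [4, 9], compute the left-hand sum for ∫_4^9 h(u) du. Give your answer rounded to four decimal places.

Subinterval widths: 2, 1, 1, 1.
Left endpoints: 4, 6, 7, 8.
h(4) = 4/9, h(6) = 4/11, h(7) = 1/3, h(8) = 4/13.
Sum = Σ Δu_i · h(u_i).
Sum ≈ 1.8936.

1.8936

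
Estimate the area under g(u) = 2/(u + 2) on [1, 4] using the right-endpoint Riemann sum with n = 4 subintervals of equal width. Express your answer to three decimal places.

1.269

Δu = (4 − 1)/4 = 0.75.
Right endpoints: 1.75, 2.5, 3.25, 4.
g(1.75) = 8/15, g(2.5) = 4/9, g(3.25) = 8/21, g(4) = 1/3.
Sum = Δu · [g(1.75) + g(2.5) + g(3.25) + g(4)].
Sum ≈ 1.269.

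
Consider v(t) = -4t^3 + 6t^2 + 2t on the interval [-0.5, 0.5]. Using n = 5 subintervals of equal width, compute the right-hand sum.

Δt = (0.5 − (-0.5))/5 = 0.2.
Right endpoints: -0.3, -0.1, 0.1, 0.3, 0.5.
v(-0.3) = 0.048, v(-0.1) = -0.136, v(0.1) = 0.256, v(0.3) = 1.032, v(0.5) = 2.
Sum = Δt · [v(-0.3) + v(-0.1) + v(0.1) + v(0.3) + v(0.5)].
Sum = 0.64.

0.64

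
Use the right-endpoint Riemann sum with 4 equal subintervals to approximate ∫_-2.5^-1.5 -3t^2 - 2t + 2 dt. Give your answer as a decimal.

-5.03125

Δt = (-1.5 − (-2.5))/4 = 0.25.
Right endpoints: -2.25, -2, -1.75, -1.5.
f(-2.25) = -8.6875, f(-2) = -6, f(-1.75) = -3.6875, f(-1.5) = -1.75.
Sum = Δt · [f(-2.25) + f(-2) + f(-1.75) + f(-1.5)].
Sum = -5.03125.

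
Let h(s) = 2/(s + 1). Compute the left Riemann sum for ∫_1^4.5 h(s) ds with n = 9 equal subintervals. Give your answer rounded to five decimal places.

2.15238

Δs = (4.5 − 1)/9 = 7/18.
Left endpoints: 1, 25/18, 16/9, 13/6, 23/9, 53/18, 10/3, 67/18, 37/9.
h(1) = 1, h(25/18) = 36/43, h(16/9) = 0.72, h(13/6) = 12/19, h(23/9) = 0.5625, h(53/18) = 36/71, h(10/3) = 6/13, h(67/18) = 36/85, h(37/9) = 9/23.
Sum = Δs · [h(1) + h(25/18) + h(16/9) + ...].
Sum ≈ 2.15238.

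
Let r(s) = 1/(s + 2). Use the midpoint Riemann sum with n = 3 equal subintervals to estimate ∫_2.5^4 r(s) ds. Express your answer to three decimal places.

0.287

Δs = (4 − 2.5)/3 = 0.5.
Midpoints: 2.75, 3.25, 3.75.
r(2.75) = 4/19, r(3.25) = 4/21, r(3.75) = 4/23.
Sum = Δs · [r(2.75) + r(3.25) + r(3.75)].
Sum ≈ 0.287.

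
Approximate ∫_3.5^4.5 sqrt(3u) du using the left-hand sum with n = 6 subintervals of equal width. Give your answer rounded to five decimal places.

3.42556

Δu = (4.5 − 3.5)/6 = 1/6.
Left endpoints: 3.5, 11/3, 23/6, 4, 25/6, 13/3.
f(3.5) ≈ 3.24037, f(11/3) ≈ 3.31662, f(23/6) ≈ 3.39116, f(4) ≈ 3.46410, f(25/6) ≈ 3.53553, f(13/3) ≈ 3.60555.
Sum = Δu · [f(3.5) + f(11/3) + f(23/6) + ...].
Sum ≈ 3.42556.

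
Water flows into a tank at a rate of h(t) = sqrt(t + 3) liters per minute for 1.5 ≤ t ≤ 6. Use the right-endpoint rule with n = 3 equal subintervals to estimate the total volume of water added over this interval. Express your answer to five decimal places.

Δt = (6 − 1.5)/3 = 1.5.
Right endpoints: 3, 4.5, 6.
h(3) ≈ 2.44949, h(4.5) ≈ 2.73861, h(6) ≈ 3.00000.
Sum = Δt · [h(3) + h(4.5) + h(6)].
Sum ≈ 12.28215.

12.28215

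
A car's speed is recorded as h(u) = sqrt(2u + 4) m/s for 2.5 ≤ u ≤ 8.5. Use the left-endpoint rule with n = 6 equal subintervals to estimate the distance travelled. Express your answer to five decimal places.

22.27716

Δu = (8.5 − 2.5)/6 = 1.
Left endpoints: 2.5, 3.5, 4.5, 5.5, 6.5, 7.5.
h(2.5) ≈ 3.00000, h(3.5) ≈ 3.31662, h(4.5) ≈ 3.60555, h(5.5) ≈ 3.87298, h(6.5) ≈ 4.12311, h(7.5) ≈ 4.35890.
Sum = Δu · [h(2.5) + h(3.5) + h(4.5) + ...].
Sum ≈ 22.27716.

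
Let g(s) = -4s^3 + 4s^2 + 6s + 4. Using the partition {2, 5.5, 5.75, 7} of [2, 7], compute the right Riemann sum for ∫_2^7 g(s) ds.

-3336.171875

Subinterval widths: 3.5, 0.25, 1.25.
Right endpoints: 5.5, 5.75, 7.
g(5.5) = -507.5, g(5.75) = -589.6875, g(7) = -1130.
Sum = Σ Δs_i · g(s_i).
Sum = -3336.171875.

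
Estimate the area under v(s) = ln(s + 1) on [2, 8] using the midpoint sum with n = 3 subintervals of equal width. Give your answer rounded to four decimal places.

10.5150

Δs = (8 − 2)/3 = 2.
Midpoints: 3, 5, 7.
v(3) ≈ 1.3863, v(5) ≈ 1.7918, v(7) ≈ 2.0794.
Sum = Δs · [v(3) + v(5) + v(7)].
Sum ≈ 10.5150.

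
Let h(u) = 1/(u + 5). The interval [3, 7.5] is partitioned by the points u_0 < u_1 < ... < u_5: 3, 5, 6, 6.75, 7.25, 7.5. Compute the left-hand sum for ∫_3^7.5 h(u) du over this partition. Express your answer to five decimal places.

Subinterval widths: 2, 1, 0.75, 0.5, 0.25.
Left endpoints: 3, 5, 6, 6.75, 7.25.
h(3) = 0.125, h(5) = 0.1, h(6) = 1/11, h(6.75) = 4/47, h(7.25) = 4/49.
Sum = Σ Δu_i · h(u_i).
Sum ≈ 0.48114.

0.48114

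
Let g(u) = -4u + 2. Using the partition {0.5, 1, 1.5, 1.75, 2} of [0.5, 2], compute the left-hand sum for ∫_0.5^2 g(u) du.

Subinterval widths: 0.5, 0.5, 0.25, 0.25.
Left endpoints: 0.5, 1, 1.5, 1.75.
g(0.5) = 0, g(1) = -2, g(1.5) = -4, g(1.75) = -5.
Sum = Σ Δu_i · g(u_i).
Sum = -3.25.

-3.25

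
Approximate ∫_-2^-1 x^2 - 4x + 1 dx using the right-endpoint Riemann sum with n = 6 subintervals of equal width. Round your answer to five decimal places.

8.75463

Δx = (-1 − (-2))/6 = 1/6.
Right endpoints: -11/6, -5/3, -1.5, -4/3, -7/6, -1.
f(-11/6) = 421/36, f(-5/3) = 94/9, f(-1.5) = 9.25, f(-4/3) = 73/9, f(-7/6) = 253/36, f(-1) = 6.
Sum = Δx · [f(-11/6) + f(-5/3) + f(-1.5) + ...].
Sum ≈ 8.75463.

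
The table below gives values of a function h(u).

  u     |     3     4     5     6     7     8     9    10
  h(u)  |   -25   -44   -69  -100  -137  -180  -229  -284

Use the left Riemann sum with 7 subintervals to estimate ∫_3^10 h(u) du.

Δu = 1.
Sum = 1·[(-25) + (-44) + (-69) + (-100) + (-137) + (-180) + (-229)] = -784.

-784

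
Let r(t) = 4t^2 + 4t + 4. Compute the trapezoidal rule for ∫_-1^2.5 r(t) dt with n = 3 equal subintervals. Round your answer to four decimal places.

49.8426

Δt = (2.5 − (-1))/3 = 7/6.
r(-1) = 4, r(1/6) = 43/9, r(4/3) = 148/9, r(2.5) = 39.
T_3 = (Δt/2)·[r(t_0) + 2r(t_1) + 2r(t_2) + r(t_3)].
Sum ≈ 49.8426.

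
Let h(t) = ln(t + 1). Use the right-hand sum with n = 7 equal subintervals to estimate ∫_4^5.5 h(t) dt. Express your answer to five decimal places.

Δt = (5.5 − 4)/7 = 3/14.
Right endpoints: 59/14, 31/7, 65/14, 34/7, 71/14, 37/7, 5.5.
h(59/14) ≈ 1.65140, h(31/7) ≈ 1.69168, h(65/14) ≈ 1.73039, h(34/7) ≈ 1.76766, h(71/14) ≈ 1.80359, h(37/7) ≈ 1.83828, h(5.5) ≈ 1.87180.
Sum = Δt · [h(59/14) + h(31/7) + h(65/14) + ...].
Sum ≈ 2.64746.

2.64746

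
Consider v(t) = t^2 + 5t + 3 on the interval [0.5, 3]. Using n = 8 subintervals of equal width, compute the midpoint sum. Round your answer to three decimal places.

Δt = (3 − 0.5)/8 = 0.3125.
Midpoints: 0.65625, 0.96875, 1.28125, 1.59375, 1.90625, 2.21875, 2.53125, 2.84375.
v(0.65625) = 6873/1024, v(0.96875) = 8993/1024, v(1.28125) = 11313/1024, v(1.59375) = 13833/1024, v(1.90625) = 16553/1024, v(2.21875) = 19473/1024, v(2.53125) = 22593/1024, v(2.84375) = 25913/1024.
Sum = Δt · [v(0.65625) + v(0.96875) + v(1.28125) + ...].
Sum ≈ 38.313.

38.313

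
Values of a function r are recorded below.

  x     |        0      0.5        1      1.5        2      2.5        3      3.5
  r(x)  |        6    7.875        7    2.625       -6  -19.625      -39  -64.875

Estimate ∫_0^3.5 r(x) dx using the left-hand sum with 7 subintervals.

-20.5625

Δx = 0.5.
Sum = 0.5·[6 + 7.875 + 7 + 2.625 + (-6) + (-19.625) + (-39)] = -20.5625.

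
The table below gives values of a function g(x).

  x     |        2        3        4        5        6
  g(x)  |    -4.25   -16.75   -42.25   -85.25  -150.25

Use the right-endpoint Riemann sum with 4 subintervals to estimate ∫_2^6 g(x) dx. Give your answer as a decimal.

Δx = 1.
Sum = 1·[(-16.75) + (-42.25) + (-85.25) + (-150.25)] = -294.5.

-294.5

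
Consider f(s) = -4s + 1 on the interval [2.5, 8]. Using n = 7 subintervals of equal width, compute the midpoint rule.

Δs = (8 − 2.5)/7 = 11/14.
Midpoints: 81/28, 103/28, 125/28, 5.25, 169/28, 191/28, 213/28.
f(81/28) = -74/7, f(103/28) = -96/7, f(125/28) = -118/7, f(5.25) = -20, f(169/28) = -162/7, f(191/28) = -184/7, f(213/28) = -206/7.
Sum = Δs · [f(81/28) + f(103/28) + f(125/28) + ...].
Sum = -110.

-110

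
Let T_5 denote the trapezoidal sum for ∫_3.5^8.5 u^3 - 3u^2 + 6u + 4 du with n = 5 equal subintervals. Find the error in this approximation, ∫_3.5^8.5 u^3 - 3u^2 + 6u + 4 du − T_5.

-12.5

Exact integral: ∫_3.5^8.5 f(u) du = 896.25.
T_5 = 908.75.
Error = 896.25 − 908.75 = -12.5.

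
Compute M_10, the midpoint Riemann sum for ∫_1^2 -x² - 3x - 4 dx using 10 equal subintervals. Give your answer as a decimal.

-10.8325

Δx = (2 − 1)/10 = 0.1.
Midpoints: 1.05, 1.15, 1.25, 1.35, 1.45, 1.55, 1.65, 1.75, 1.85, 1.95.
f(1.05) = -8.2525, f(1.15) = -8.7725, f(1.25) = -9.3125, f(1.35) = -9.8725, f(1.45) = -10.4525, f(1.55) = -11.0525, f(1.65) = -11.6725, f(1.75) = -12.3125, f(1.85) = -12.9725, f(1.95) = -13.6525.
Sum = Δx · [f(1.05) + f(1.15) + f(1.25) + ...].
Sum = -10.8325.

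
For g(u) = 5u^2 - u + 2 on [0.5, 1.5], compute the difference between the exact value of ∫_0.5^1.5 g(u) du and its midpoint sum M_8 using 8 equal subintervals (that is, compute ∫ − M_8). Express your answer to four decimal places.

Exact integral: ∫_0.5^1.5 g(u) du ≈ 6.416667.
M_8 = 6.41015625.
Error ≈ 6.416667 − 6.41015625 ≈ 0.0065.

0.0065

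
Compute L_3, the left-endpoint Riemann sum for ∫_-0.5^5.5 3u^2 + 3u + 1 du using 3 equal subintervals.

Δu = (5.5 − (-0.5))/3 = 2.
Left endpoints: -0.5, 1.5, 3.5.
f(-0.5) = 0.25, f(1.5) = 12.25, f(3.5) = 48.25.
Sum = Δu · [f(-0.5) + f(1.5) + f(3.5)].
Sum = 121.5.

121.5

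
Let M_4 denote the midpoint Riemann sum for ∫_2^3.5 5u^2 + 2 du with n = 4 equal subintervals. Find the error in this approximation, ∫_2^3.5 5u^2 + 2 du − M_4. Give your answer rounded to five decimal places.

0.08789

Exact integral: ∫_2^3.5 f(u) du = 61.125.
M_4 ≈ 61.0371094.
Error ≈ 61.125 − 61.0371094 ≈ 0.08789.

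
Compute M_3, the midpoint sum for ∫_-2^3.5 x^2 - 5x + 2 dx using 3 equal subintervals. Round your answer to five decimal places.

5.79282

Δx = (3.5 − (-2))/3 = 11/6.
Midpoints: -13/12, 0.75, 31/12.
f(-13/12) = 1237/144, f(0.75) = -1.1875, f(31/12) = -611/144.
Sum = Δx · [f(-13/12) + f(0.75) + f(31/12)].
Sum ≈ 5.79282.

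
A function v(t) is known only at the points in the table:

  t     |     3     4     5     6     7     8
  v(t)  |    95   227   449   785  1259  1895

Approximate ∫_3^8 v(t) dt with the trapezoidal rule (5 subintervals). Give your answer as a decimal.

Δt = 1.
T_5 = (1/2)·[95 + 2·227 + 2·449 + 2·785 + 2·1259 + 1895] = 3715.

3715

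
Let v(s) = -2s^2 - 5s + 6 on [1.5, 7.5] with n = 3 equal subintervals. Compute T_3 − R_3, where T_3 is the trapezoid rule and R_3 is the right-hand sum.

138

T_3 = -386.
R_3 = -524.
T_3 − R_3 = 138.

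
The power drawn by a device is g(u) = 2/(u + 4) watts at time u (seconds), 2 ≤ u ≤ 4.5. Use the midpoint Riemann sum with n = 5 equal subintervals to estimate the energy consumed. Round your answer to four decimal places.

Δu = (4.5 − 2)/5 = 0.5.
Midpoints: 2.25, 2.75, 3.25, 3.75, 4.25.
g(2.25) = 0.32, g(2.75) = 8/27, g(3.25) = 8/29, g(3.75) = 8/31, g(4.25) = 8/33.
Sum = Δu · [g(2.25) + g(2.75) + g(3.25) + g(3.75) + g(4.25)].
Sum ≈ 0.6963.

0.6963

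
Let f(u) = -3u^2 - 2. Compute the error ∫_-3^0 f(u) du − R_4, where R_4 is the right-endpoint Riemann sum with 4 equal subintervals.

-9.28125

Exact integral: ∫_-3^0 f(u) du = -33.
R_4 = -23.71875.
Error = -33 − (-23.71875) = -9.28125.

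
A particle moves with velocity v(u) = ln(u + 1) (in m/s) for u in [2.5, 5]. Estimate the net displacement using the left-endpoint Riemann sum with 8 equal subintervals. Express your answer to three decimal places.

Δu = (5 − 2.5)/8 = 0.3125.
Left endpoints: 2.5, 2.8125, 3.125, 3.4375, 3.75, 4.0625, 4.375, 4.6875.
v(2.5) ≈ 1.253, v(2.8125) ≈ 1.338, v(3.125) ≈ 1.417, v(3.4375) ≈ 1.490, v(3.75) ≈ 1.558, v(4.0625) ≈ 1.622, v(4.375) ≈ 1.682, v(4.6875) ≈ 1.738.
Sum = Δu · [v(2.5) + v(2.8125) + v(3.125) + ...].
Sum ≈ 3.781.

3.781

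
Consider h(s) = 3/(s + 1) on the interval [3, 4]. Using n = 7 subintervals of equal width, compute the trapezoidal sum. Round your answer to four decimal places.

0.6695

Δs = (4 − 3)/7 = 1/7.
h(3) = 0.75, h(22/7) = 21/29, h(23/7) = 0.7, h(24/7) = 21/31, h(25/7) = 0.65625, h(26/7) = 7/11, h(27/7) = 21/34, h(4) = 0.6.
T_7 = (Δs/2)·[h(s_0) + 2h(s_1) + ... + 2h(s_{6}) + h(s_7)].
Sum ≈ 0.6695.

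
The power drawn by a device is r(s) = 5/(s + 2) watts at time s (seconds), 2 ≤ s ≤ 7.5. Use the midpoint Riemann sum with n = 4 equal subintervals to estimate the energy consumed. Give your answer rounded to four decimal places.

Δs = (7.5 − 2)/4 = 1.375.
Midpoints: 2.6875, 4.0625, 5.4375, 6.8125.
r(2.6875) = 16/15, r(4.0625) = 80/97, r(5.4375) = 80/119, r(6.8125) = 80/141.
Sum = Δs · [r(2.6875) + r(4.0625) + r(5.4375) + r(6.8125)].
Sum ≈ 4.3052.

4.3052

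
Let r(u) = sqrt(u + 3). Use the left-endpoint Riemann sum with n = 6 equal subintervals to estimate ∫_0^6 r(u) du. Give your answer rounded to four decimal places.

Δu = (6 − 0)/6 = 1.
Left endpoints: 0, 1, 2, 3, 4, 5.
r(0) ≈ 1.7321, r(1) ≈ 2.0000, r(2) ≈ 2.2361, r(3) ≈ 2.4495, r(4) ≈ 2.6458, r(5) ≈ 2.8284.
Sum = Δu · [r(0) + r(1) + r(2) + ...].
Sum ≈ 13.8918.

13.8918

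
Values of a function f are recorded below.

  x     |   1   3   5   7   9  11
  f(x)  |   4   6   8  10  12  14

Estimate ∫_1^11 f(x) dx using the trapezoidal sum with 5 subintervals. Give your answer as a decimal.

Δx = 2.
T_5 = (2/2)·[4 + 2·6 + 2·8 + 2·10 + 2·12 + 14] = 90.

90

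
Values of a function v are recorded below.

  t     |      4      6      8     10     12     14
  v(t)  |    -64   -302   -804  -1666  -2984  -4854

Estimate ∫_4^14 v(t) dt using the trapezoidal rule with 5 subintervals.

-16430

Δt = 2.
T_5 = (2/2)·[(-64) + 2·(-302) + 2·(-804) + 2·(-1666) + 2·(-2984) + (-4854)] = -16430.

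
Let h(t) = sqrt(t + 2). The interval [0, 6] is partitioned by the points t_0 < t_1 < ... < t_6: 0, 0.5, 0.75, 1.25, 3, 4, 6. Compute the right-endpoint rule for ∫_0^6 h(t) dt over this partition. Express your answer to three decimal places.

Subinterval widths: 0.5, 0.25, 0.5, 1.75, 1, 2.
Right endpoints: 0.5, 0.75, 1.25, 3, 4, 6.
h(0.5) ≈ 1.581, h(0.75) ≈ 1.658, h(1.25) ≈ 1.803, h(3) ≈ 2.236, h(4) ≈ 2.449, h(6) ≈ 2.828.
Sum = Σ Δt_i · h(t_i).
Sum ≈ 14.126.

14.126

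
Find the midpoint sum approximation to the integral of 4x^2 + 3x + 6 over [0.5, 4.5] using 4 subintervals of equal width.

Δx = (4.5 − 0.5)/4 = 1.
Midpoints: 1, 2, 3, 4.
f(1) = 13, f(2) = 28, f(3) = 51, f(4) = 82.
Sum = Δx · [f(1) + f(2) + f(3) + f(4)].
Sum = 174.

174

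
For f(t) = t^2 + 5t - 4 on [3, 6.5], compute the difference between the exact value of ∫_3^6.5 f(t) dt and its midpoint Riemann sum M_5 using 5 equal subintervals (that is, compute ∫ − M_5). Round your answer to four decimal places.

Exact integral: ∫_3^6.5 f(t) dt ≈ 151.666667.
M_5 = 151.52375.
Error ≈ 151.666667 − 151.52375 ≈ 0.1429.

0.1429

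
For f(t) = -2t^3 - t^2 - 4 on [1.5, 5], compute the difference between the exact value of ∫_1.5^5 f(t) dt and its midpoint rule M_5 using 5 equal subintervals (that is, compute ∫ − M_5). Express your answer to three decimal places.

Exact integral: ∫_1.5^5 f(t) dt ≈ -364.51042.
M_5 = -361.580625.
Error ≈ -364.51042 − (-361.580625) ≈ -2.930.

-2.930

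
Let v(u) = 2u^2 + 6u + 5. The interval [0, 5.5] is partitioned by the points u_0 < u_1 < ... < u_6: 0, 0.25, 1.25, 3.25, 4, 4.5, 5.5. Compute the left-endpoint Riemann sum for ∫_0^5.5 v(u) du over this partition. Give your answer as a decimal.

176.34375

Subinterval widths: 0.25, 1, 2, 0.75, 0.5, 1.
Left endpoints: 0, 0.25, 1.25, 3.25, 4, 4.5.
v(0) = 5, v(0.25) = 6.625, v(1.25) = 15.625, v(3.25) = 45.625, v(4) = 61, v(4.5) = 72.5.
Sum = Σ Δu_i · v(u_i).
Sum = 176.34375.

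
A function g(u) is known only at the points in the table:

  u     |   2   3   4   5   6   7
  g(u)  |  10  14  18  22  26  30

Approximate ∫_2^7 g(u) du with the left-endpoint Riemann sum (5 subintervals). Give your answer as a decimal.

90

Δu = 1.
Sum = 1·[10 + 14 + 18 + 22 + 26] = 90.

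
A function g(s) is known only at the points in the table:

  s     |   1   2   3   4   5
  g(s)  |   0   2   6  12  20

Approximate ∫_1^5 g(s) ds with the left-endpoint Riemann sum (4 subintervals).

Δs = 1.
Sum = 1·[0 + 2 + 6 + 12] = 20.

20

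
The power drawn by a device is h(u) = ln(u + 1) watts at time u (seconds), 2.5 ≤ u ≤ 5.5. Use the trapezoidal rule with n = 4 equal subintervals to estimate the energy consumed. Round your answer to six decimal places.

Δu = (5.5 − 2.5)/4 = 0.75.
h(2.5) ≈ 1.252763, h(3.25) ≈ 1.446919, h(4) ≈ 1.609438, h(4.75) ≈ 1.749200, h(5.5) ≈ 1.871802.
T_4 = (Δu/2)·[h(u_0) + 2h(u_1) + 2h(u_2) + 2h(u_3) + h(u_4)].
Sum ≈ 4.775879.

4.775879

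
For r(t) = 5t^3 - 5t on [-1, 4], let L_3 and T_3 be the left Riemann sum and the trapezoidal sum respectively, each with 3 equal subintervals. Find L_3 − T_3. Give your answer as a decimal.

-250

L_3 ≈ 83.33333.
T_3 ≈ 333.33333.
L_3 − T_3 = -250.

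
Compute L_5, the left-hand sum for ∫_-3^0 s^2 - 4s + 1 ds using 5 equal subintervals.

36.48

Δs = (0 − (-3))/5 = 0.6.
Left endpoints: -3, -2.4, -1.8, -1.2, -0.6.
f(-3) = 22, f(-2.4) = 16.36, f(-1.8) = 11.44, f(-1.2) = 7.24, f(-0.6) = 3.76.
Sum = Δs · [f(-3) + f(-2.4) + f(-1.8) + f(-1.2) + f(-0.6)].
Sum = 36.48.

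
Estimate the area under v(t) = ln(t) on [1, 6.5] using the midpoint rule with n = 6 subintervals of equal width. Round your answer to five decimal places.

Δt = (6.5 − 1)/6 = 11/12.
Midpoints: 35/24, 2.375, 79/24, 101/24, 5.125, 145/24.
v(35/24) ≈ 0.37729, v(2.375) ≈ 0.86500, v(79/24) ≈ 1.19139, v(101/24) ≈ 1.43707, v(5.125) ≈ 1.63413, v(145/24) ≈ 1.79868.
Sum = Δt · [v(35/24) + v(2.375) + v(79/24) + ...].
Sum ≈ 6.69493.

6.69493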